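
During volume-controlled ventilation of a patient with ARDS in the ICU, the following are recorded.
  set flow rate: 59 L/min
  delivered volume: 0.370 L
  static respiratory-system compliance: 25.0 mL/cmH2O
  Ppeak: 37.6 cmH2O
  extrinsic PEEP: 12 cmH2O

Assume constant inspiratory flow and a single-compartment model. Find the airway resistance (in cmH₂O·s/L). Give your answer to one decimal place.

Flow: 59 L/min ÷ 60 = 0.9833 L/s.
Equation of motion (constant flow): PIP = Vt/C + R·V̇ + PEEP.
R·V̇ = PIP − Vt/C − PEEP = 37.6 − 370/25.0 − 12 = 37.6 − 14.8 − 12 = 10.8 cmH2O.
R = 10.8 / 0.9833 = 10.983 cmH2O·s/L.

11.0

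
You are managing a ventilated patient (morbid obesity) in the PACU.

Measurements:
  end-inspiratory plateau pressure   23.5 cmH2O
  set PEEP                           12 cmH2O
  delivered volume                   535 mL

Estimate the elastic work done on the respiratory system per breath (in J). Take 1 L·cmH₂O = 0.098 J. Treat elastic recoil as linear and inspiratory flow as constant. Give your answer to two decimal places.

Elastic work ≈ ½ × (Pplat − PEEP) × Vt = 0.5 × (23.5 − 12) × 0.535 L = 0.5 × 11.5 × 0.535 = 3.076 L·cmH2O.
× 0.098 J/(L·cmH2O) → 0.3014 J.

0.30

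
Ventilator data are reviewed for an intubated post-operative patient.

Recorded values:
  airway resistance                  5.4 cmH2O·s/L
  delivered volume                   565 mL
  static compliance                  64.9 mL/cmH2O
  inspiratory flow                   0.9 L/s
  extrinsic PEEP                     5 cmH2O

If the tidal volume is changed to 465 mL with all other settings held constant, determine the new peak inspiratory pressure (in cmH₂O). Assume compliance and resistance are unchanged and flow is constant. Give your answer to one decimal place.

17.0

PIP = Vt/C + R·V̇ + PEEP (constant-flow equation of motion).
Only the elastic term changes: ΔPIP = ΔVt / C = (465 − 565) / 64.9 = -1.541 cmH2O.
Original PIP = 565/64.9 + 5.4×0.9 + 5 = 18.566 cmH2O; new PIP = 18.566 + (-1.541) = 17.025 cmH2O.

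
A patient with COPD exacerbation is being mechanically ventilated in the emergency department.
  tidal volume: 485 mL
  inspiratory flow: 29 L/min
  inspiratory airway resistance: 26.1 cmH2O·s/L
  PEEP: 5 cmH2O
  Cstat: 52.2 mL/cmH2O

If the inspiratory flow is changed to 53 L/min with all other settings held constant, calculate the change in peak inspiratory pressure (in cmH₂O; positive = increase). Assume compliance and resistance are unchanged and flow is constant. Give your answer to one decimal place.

Flow: 29 L/min ÷ 60 = 0.4833 L/s.
New flow: 53 L/min ÷ 60 = 0.8833 L/s.
PIP = Vt/C + R·V̇ + PEEP (constant-flow equation of motion).
Only the resistive term changes: ΔPIP = R × ΔV̇ = 26.1 × (0.8833 − 0.4833) = 26.1 × 0.4 = 10.44 cmH2O.

10.4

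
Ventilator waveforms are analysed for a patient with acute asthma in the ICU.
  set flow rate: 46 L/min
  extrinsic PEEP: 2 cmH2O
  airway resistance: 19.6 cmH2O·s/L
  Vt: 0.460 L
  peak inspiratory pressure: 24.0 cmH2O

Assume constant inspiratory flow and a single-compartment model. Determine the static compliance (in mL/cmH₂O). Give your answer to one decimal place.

Flow: 46 L/min ÷ 60 = 0.7667 L/s.
Equation of motion (constant flow): PIP = Vt/C + R·V̇ + PEEP.
Vt/C = PIP − R·V̇ − PEEP = 24.0 − 19.6×0.7667 − 2 = 24.0 − 15.027 − 2 = 6.973 cmH2O.
C = Vt / 6.973 = 460 / 6.973 = 65.969 mL/cmH2O.

66.0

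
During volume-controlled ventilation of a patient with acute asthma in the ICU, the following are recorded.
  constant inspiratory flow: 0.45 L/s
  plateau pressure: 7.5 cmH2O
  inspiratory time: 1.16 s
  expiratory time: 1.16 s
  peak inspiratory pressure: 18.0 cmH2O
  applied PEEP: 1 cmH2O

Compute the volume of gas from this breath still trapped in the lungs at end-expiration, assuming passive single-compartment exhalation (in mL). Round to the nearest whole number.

281

Vt = flow × Ti = 0.45 L/s × 1.16 s × 1000 mL/L = 522.0 mL.
R = (PIP − Pplat)/V̇ = (18.0 − 7.5) / 0.45 = 10.5/0.45 = 23.333 cmH2O·s/L.
C = Vt/(Pplat − PEEP) = 522.0 / (7.5 − 1) = 522.0/6.5 = 80.308 mL/cmH2O.
τ = R × C = 23.333 × 0.08031 L/cmH2O = 1.874 s.
Fraction remaining = e^(−Te/τ) = e^(−1.16/1.874) = 0.5385.
Trapped volume = 522.0 × 0.5385 = 281.1 mL.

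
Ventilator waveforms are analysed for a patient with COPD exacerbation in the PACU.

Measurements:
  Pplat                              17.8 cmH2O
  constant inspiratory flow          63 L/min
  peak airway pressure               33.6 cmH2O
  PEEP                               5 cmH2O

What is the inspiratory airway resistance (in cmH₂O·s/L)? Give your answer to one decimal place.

Flow: 63 L/min ÷ 60 = 1.05 L/s.
Raw = (PIP − Pplat) / flow = (33.6 − 17.8) / 1.05 = 15.8 / 1.05 = 15.048 cmH2O·s/L.

15.0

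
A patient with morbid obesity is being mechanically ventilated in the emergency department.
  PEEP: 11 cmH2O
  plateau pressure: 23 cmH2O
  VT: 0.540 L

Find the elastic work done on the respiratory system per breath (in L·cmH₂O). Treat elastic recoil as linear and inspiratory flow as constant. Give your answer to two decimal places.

Elastic work ≈ ½ × (Pplat − PEEP) × Vt = 0.5 × (23 − 11) × 0.540 L = 0.5 × 12.0 × 0.540 = 3.24 L·cmH2O.

3.24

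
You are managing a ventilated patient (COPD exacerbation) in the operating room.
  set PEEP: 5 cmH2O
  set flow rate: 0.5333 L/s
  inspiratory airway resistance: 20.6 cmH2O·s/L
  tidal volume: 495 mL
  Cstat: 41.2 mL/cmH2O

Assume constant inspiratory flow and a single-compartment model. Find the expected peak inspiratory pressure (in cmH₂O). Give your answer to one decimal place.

28.0

Equation of motion (constant flow): PIP = Vt/C + R·V̇ + PEEP.
PIP = 495/41.2 + 20.6×0.5333 + 5 = 12.015 + 10.986 + 5 = 28.001 cmH2O.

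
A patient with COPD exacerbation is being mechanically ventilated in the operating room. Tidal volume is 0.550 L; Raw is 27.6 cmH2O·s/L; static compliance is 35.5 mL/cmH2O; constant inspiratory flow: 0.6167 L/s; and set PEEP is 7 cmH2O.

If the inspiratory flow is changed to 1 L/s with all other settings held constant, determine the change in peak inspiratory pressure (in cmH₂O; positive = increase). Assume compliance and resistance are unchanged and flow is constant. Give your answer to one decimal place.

10.6

PIP = Vt/C + R·V̇ + PEEP (constant-flow equation of motion).
Only the resistive term changes: ΔPIP = R × ΔV̇ = 27.6 × (1 − 0.6167) = 27.6 × 0.3833 = 10.579 cmH2O.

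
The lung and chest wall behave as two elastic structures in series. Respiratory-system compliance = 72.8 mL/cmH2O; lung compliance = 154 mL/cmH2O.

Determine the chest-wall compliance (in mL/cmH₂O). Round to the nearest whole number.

138

1/Ccw = 1/Crs − 1/CL.
1/Ccw = 1/72.8 − 1/154 = 0.007243.
Ccw = 138.06 mL/cmH2O.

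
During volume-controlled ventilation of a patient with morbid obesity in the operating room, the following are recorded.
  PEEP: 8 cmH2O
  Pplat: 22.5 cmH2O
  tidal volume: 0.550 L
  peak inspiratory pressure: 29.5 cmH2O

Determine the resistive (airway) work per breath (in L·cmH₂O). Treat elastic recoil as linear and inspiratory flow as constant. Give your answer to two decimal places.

3.85

With constant inspiratory flow the resistive pressure is constant at PIP − Pplat = 29.5 − 22.5 = 7.0 cmH2O, so resistive work = 7.0 × 0.550 = 3.85 L·cmH2O.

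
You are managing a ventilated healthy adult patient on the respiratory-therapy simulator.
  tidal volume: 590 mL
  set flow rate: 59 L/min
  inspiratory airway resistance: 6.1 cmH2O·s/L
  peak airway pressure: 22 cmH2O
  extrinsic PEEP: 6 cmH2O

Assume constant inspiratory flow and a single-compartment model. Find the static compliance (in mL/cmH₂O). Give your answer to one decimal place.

59.0

Flow: 59 L/min ÷ 60 = 0.9833 L/s.
Equation of motion (constant flow): PIP = Vt/C + R·V̇ + PEEP.
Vt/C = PIP − R·V̇ − PEEP = 22 − 6.1×0.9833 − 6 = 22 − 5.998 − 6 = 10.002 cmH2O.
C = Vt / 10.002 = 590 / 10.002 = 58.988 mL/cmH2O.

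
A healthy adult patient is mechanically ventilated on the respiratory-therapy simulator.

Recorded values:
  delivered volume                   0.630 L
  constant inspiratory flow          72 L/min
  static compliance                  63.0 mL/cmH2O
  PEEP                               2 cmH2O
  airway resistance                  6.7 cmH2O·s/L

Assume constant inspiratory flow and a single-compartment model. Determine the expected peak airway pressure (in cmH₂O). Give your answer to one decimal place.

20.0

Flow: 72 L/min ÷ 60 = 1.2 L/s.
Equation of motion (constant flow): PIP = Vt/C + R·V̇ + PEEP.
PIP = 630/63.0 + 6.7×1.2 + 2 = 10.0 + 8.04 + 2 = 20.04 cmH2O.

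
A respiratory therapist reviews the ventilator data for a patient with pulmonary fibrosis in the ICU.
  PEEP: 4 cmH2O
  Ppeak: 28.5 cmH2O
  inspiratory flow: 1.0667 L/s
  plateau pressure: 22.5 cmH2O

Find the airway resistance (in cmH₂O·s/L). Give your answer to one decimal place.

Raw = (PIP − Pplat) / flow = (28.5 − 22.5) / 1.0667 = 6.0 / 1.0667 = 5.625 cmH2O·s/L.

5.6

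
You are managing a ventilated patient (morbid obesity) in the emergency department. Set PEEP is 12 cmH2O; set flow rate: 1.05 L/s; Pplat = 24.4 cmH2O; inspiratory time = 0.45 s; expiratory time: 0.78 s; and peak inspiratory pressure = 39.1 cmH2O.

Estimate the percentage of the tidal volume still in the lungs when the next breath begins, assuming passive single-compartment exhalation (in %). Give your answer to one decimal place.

Vt = flow × Ti = 1.05 L/s × 0.45 s × 1000 mL/L = 472.5 mL.
R = (PIP − Pplat)/V̇ = (39.1 − 24.4) / 1.05 = 14.7/1.05 = 14.0 cmH2O·s/L.
C = Vt/(Pplat − PEEP) = 472.5 / (24.4 − 12) = 472.5/12.4 = 38.105 mL/cmH2O.
τ = R × C = 14.0 × 0.03811 L/cmH2O = 0.5335 s.
Fraction remaining at end-expiration = e^(−Te/τ) = e^(−0.78/0.5335) = 0.2318 → 23.18%.

23.2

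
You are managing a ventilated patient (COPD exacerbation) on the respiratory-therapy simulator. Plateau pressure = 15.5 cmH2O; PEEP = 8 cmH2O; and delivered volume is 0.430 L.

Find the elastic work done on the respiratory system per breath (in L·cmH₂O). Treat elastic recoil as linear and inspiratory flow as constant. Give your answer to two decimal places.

Elastic work ≈ ½ × (Pplat − PEEP) × Vt = 0.5 × (15.5 − 8) × 0.430 L = 0.5 × 7.5 × 0.430 = 1.613 L·cmH2O.

1.61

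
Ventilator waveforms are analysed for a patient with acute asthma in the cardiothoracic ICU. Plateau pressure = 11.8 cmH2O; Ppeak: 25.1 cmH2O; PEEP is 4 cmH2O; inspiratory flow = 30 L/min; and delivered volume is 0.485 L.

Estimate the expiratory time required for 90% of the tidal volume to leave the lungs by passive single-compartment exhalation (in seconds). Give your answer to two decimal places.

3.81

Flow: 30 L/min ÷ 60 = 0.5 L/s.
R = (PIP − Pplat)/V̇ = (25.1 − 11.8) / 0.5 = 13.3/0.5 = 26.6 cmH2O·s/L.
C = Vt/(Pplat − PEEP) = 485.0 / (11.8 − 4) = 485.0/7.8 = 62.179 mL/cmH2O.
τ = R × C = 26.6 × 0.06218 L/cmH2O = 1.654 s.
t = −τ·ln(1 − 0.90) = −1.654·ln(0.1) = 3.808 s.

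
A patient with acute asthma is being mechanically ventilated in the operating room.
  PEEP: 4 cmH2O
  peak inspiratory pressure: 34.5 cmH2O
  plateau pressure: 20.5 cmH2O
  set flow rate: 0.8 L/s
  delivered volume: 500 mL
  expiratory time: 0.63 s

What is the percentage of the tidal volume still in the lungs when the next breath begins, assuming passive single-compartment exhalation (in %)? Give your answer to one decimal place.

30.5

R = (PIP − Pplat)/V̇ = (34.5 − 20.5) / 0.8 = 14.0/0.8 = 17.5 cmH2O·s/L.
C = Vt/(Pplat − PEEP) = 500.0 / (20.5 − 4) = 500.0/16.5 = 30.303 mL/cmH2O.
τ = R × C = 17.5 × 0.0303 L/cmH2O = 0.5303 s.
Fraction remaining at end-expiration = e^(−Te/τ) = e^(−0.63/0.5303) = 0.3048 → 30.48%.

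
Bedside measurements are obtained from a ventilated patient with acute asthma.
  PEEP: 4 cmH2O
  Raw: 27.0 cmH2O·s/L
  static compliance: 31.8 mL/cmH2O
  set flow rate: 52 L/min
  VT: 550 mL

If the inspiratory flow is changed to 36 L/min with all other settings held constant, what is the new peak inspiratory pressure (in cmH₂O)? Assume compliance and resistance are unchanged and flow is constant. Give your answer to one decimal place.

37.5

Flow: 52 L/min ÷ 60 = 0.8667 L/s.
New flow: 36 L/min ÷ 60 = 0.6 L/s.
PIP = Vt/C + R·V̇ + PEEP (constant-flow equation of motion).
Only the resistive term changes: ΔPIP = R × ΔV̇ = 27.0 × (0.6 − 0.8667) = 27.0 × -0.2667 = -7.201 cmH2O.
Original PIP = 550/31.8 + 27.0×0.8667 + 4 = 44.696 cmH2O; new PIP = 44.696 + (-7.201) = 37.495 cmH2O.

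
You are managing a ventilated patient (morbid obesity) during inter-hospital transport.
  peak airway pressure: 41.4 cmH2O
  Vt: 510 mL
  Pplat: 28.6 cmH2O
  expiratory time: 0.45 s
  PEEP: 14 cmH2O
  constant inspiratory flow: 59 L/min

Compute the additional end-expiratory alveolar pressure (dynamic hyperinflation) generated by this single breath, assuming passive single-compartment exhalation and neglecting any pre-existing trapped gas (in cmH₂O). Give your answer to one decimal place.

5.4

Flow: 59 L/min ÷ 60 = 0.9833 L/s.
R = (PIP − Pplat)/V̇ = (41.4 − 28.6) / 0.9833 = 12.8/0.9833 = 13.017 cmH2O·s/L.
C = Vt/(Pplat − PEEP) = 510.0 / (28.6 − 14) = 510.0/14.6 = 34.932 mL/cmH2O.
τ = R × C = 13.017 × 0.03493 L/cmH2O = 0.4547 s.
Fraction remaining = e^(−Te/τ) = e^(−0.45/0.4547) = 0.3717; trapped volume = 510.0 × 0.3717 = 189.57 mL.
Additional alveolar pressure from trapping ≈ V_trapped / C = 189.57 / 34.932 = 5.427 cmH2O.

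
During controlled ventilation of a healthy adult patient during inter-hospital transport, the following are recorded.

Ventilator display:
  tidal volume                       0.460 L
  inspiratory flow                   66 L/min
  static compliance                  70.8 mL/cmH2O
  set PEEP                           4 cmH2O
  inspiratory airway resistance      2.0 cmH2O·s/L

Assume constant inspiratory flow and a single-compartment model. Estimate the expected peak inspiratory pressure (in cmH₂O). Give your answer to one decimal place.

12.7

Flow: 66 L/min ÷ 60 = 1.1 L/s.
Equation of motion (constant flow): PIP = Vt/C + R·V̇ + PEEP.
PIP = 460/70.8 + 2.0×1.1 + 4 = 6.497 + 2.2 + 4 = 12.697 cmH2O.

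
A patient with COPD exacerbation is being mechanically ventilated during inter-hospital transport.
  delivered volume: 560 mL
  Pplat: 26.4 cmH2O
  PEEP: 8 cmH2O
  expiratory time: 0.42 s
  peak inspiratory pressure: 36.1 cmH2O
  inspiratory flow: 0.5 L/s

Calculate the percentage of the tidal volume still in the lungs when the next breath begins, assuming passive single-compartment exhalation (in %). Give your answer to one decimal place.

49.1

R = (PIP − Pplat)/V̇ = (36.1 − 26.4) / 0.5 = 9.7/0.5 = 19.4 cmH2O·s/L.
C = Vt/(Pplat − PEEP) = 560.0 / (26.4 − 8) = 560.0/18.4 = 30.435 mL/cmH2O.
τ = R × C = 19.4 × 0.03044 L/cmH2O = 0.5905 s.
Fraction remaining at end-expiration = e^(−Te/τ) = e^(−0.42/0.5905) = 0.491 → 49.1%.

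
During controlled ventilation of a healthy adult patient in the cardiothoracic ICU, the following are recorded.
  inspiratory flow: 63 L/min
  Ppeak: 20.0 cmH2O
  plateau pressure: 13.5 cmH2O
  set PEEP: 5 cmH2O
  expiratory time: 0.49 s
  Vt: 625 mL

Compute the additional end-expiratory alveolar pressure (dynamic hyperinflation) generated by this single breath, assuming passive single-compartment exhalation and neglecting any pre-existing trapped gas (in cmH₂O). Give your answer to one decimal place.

Flow: 63 L/min ÷ 60 = 1.05 L/s.
R = (PIP − Pplat)/V̇ = (20.0 − 13.5) / 1.05 = 6.5/1.05 = 6.19 cmH2O·s/L.
C = Vt/(Pplat − PEEP) = 625.0 / (13.5 − 5) = 625.0/8.5 = 73.529 mL/cmH2O.
τ = R × C = 6.19 × 0.07353 L/cmH2O = 0.4552 s.
Fraction remaining = e^(−Te/τ) = e^(−0.49/0.4552) = 0.3408; trapped volume = 625.0 × 0.3408 = 213.0 mL.
Additional alveolar pressure from trapping ≈ V_trapped / C = 213.0 / 73.529 = 2.897 cmH2O.

2.9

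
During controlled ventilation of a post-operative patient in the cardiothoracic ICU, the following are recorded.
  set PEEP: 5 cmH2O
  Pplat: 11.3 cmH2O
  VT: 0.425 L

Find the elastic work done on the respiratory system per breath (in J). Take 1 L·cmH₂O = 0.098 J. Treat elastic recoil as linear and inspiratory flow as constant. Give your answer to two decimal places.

0.13

Elastic work ≈ ½ × (Pplat − PEEP) × Vt = 0.5 × (11.3 − 5) × 0.425 L = 0.5 × 6.3 × 0.425 = 1.339 L·cmH2O.
× 0.098 J/(L·cmH2O) → 0.1312 J.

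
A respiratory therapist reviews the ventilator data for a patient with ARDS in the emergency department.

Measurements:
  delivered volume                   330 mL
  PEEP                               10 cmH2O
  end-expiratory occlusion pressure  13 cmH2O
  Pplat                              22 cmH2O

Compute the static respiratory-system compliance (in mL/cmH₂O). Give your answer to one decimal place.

End-expiratory occlusion gives total PEEP = 13 cmH2O (intrinsic PEEP = 13 − 10 = 3). Use total PEEP for the elastic gradient.
Cstat = Vt / (Pplat − PEEPtotal) = 330 / (22 − 13) = 330 / 9.0 = 36.667 mL/cmH2O.

36.7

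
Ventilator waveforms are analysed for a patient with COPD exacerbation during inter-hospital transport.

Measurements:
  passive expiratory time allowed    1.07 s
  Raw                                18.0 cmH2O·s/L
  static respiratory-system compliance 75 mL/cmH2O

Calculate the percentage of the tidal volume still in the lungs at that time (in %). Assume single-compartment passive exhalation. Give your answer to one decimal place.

45.3

τ = R × C = 18.0 × 75 mL/cmH2O = 18.0 × 0.075 L/cmH2O = 1.35 s.
Passive exhalation: V(t)/V₀ = e^(−t/τ) = e^(−1.07/1.35) = 0.4527.
Fraction remaining = 0.4527 → 45.27%.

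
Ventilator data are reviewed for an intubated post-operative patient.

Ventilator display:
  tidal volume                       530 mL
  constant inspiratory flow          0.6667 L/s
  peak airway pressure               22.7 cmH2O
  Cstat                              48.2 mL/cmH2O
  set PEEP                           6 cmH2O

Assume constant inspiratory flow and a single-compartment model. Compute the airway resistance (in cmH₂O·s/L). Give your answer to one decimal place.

8.6

Equation of motion (constant flow): PIP = Vt/C + R·V̇ + PEEP.
R·V̇ = PIP − Vt/C − PEEP = 22.7 − 530/48.2 − 6 = 22.7 − 10.996 − 6 = 5.704 cmH2O.
R = 5.704 / 0.6667 = 8.556 cmH2O·s/L.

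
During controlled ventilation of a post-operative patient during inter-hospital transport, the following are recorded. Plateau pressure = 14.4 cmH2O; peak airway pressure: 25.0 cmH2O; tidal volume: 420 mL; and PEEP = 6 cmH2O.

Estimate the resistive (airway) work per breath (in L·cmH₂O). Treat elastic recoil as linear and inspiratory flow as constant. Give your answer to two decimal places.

With constant inspiratory flow the resistive pressure is constant at PIP − Pplat = 25.0 − 14.4 = 10.6 cmH2O, so resistive work = 10.6 × 0.420 = 4.452 L·cmH2O.

4.45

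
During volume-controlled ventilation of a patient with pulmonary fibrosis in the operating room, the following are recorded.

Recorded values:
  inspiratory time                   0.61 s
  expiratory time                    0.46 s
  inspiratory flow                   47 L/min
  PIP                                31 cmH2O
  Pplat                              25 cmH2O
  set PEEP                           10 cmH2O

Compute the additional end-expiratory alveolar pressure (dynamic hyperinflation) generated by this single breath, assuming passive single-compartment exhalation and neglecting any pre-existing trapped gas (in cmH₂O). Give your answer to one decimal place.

2.3

Flow: 47 L/min ÷ 60 = 0.7833 L/s.
Vt = flow × Ti = 0.7833 L/s × 0.61 s × 1000 mL/L = 477.81 mL.
R = (PIP − Pplat)/V̇ = (31 − 25) / 0.7833 = 6.0/0.7833 = 7.66 cmH2O·s/L.
C = Vt/(Pplat − PEEP) = 477.81 / (25 − 10) = 477.81/15.0 = 31.854 mL/cmH2O.
τ = R × C = 7.66 × 0.03185 L/cmH2O = 0.244 s.
Fraction remaining = e^(−Te/τ) = e^(−0.46/0.244) = 0.1518; trapped volume = 477.81 × 0.1518 = 72.532 mL.
Additional alveolar pressure from trapping ≈ V_trapped / C = 72.532 / 31.854 = 2.277 cmH2O.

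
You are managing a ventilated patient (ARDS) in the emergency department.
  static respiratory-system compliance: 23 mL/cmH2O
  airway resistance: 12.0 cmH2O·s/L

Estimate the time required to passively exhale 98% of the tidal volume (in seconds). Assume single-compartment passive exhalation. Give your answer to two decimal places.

τ = R × C = 12.0 × 23 mL/cmH2O = 12.0 × 0.023 L/cmH2O = 0.276 s.
Exhaled fraction f = 1 − e^(−t/τ) → t = −τ·ln(1 − f) = −0.276·ln(0.02) = 1.08 s.

1.08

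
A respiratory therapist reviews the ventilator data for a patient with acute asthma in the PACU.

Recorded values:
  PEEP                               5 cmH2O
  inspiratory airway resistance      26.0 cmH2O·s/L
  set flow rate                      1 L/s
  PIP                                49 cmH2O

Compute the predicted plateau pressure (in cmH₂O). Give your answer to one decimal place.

Pplat = PIP − Raw × flow = 49 − 26.0 × 1 = 49 − 26.0 = 23.0 cmH2O.

23.0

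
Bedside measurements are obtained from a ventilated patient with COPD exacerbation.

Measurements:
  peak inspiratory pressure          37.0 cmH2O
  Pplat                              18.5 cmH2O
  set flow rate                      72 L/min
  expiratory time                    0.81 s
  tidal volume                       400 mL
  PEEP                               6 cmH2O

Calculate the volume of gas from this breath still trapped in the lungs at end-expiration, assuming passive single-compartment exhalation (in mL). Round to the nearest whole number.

77

Flow: 72 L/min ÷ 60 = 1.2 L/s.
R = (PIP − Pplat)/V̇ = (37.0 − 18.5) / 1.2 = 18.5/1.2 = 15.417 cmH2O·s/L.
C = Vt/(Pplat − PEEP) = 400.0 / (18.5 − 6) = 400.0/12.5 = 32.0 mL/cmH2O.
τ = R × C = 15.417 × 0.032 L/cmH2O = 0.4933 s.
Fraction remaining = e^(−Te/τ) = e^(−0.81/0.4933) = 0.1936.
Trapped volume = 400.0 × 0.1936 = 77.44 mL.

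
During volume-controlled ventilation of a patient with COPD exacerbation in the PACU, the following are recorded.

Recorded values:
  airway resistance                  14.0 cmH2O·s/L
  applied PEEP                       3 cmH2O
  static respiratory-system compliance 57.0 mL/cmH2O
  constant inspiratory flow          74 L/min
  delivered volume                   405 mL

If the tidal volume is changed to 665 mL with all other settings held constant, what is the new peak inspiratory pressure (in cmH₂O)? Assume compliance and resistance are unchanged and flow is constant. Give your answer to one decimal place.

Flow: 74 L/min ÷ 60 = 1.2333 L/s.
PIP = Vt/C + R·V̇ + PEEP (constant-flow equation of motion).
Only the elastic term changes: ΔPIP = ΔVt / C = (665 − 405) / 57.0 = 4.561 cmH2O.
Original PIP = 405/57.0 + 14.0×1.2333 + 3 = 27.371 cmH2O; new PIP = 27.371 + (4.561) = 31.932 cmH2O.

31.9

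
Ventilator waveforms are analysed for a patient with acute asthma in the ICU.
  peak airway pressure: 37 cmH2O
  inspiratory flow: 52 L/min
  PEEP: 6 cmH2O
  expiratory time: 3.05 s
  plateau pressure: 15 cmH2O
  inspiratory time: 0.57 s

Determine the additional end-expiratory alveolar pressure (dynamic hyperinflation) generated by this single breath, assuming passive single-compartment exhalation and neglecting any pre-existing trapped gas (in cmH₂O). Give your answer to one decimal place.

Flow: 52 L/min ÷ 60 = 0.8667 L/s.
Vt = flow × Ti = 0.8667 L/s × 0.57 s × 1000 mL/L = 494.02 mL.
R = (PIP − Pplat)/V̇ = (37 − 15) / 0.8667 = 22.0/0.8667 = 25.384 cmH2O·s/L.
C = Vt/(Pplat − PEEP) = 494.02 / (15 − 6) = 494.02/9.0 = 54.891 mL/cmH2O.
τ = R × C = 25.384 × 0.05489 L/cmH2O = 1.393 s.
Fraction remaining = e^(−Te/τ) = e^(−3.05/1.393) = 0.112; trapped volume = 494.02 × 0.112 = 55.33 mL.
Additional alveolar pressure from trapping ≈ V_trapped / C = 55.33 / 54.891 = 1.008 cmH2O.

1.0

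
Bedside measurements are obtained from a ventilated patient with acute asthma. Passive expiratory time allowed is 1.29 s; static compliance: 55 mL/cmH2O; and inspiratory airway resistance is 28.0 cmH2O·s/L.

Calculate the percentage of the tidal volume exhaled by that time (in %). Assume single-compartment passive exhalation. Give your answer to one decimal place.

56.7

τ = R × C = 28.0 × 55 mL/cmH2O = 28.0 × 0.055 L/cmH2O = 1.54 s.
Passive exhalation: V(t)/V₀ = e^(−t/τ) = e^(−1.29/1.54) = 0.4327.
Fraction exhaled = 1 − 0.4327 = 0.5673 → 56.73%.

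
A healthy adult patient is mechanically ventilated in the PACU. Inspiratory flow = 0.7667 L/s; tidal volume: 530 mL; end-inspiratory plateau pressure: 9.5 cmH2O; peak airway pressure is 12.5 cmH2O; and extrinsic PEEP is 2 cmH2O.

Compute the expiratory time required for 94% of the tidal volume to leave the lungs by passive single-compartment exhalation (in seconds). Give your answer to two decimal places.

0.78

R = (PIP − Pplat)/V̇ = (12.5 − 9.5) / 0.7667 = 3.0/0.7667 = 3.913 cmH2O·s/L.
C = Vt/(Pplat − PEEP) = 530.0 / (9.5 − 2) = 530.0/7.5 = 70.667 mL/cmH2O.
τ = R × C = 3.913 × 0.07067 L/cmH2O = 0.2765 s.
t = −τ·ln(1 − 0.94) = −0.2765·ln(0.06) = 0.7779 s.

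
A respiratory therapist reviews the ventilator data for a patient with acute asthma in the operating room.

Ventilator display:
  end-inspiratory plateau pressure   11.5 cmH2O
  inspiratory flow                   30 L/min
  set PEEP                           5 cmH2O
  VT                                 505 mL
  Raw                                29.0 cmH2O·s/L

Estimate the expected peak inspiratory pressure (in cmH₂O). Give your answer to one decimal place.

26.0

Flow: 30 L/min ÷ 60 = 0.5 L/s.
PIP = Pplat + Raw × flow = 11.5 + 29.0 × 0.5 = 11.5 + 14.5 = 26.0 cmH2O.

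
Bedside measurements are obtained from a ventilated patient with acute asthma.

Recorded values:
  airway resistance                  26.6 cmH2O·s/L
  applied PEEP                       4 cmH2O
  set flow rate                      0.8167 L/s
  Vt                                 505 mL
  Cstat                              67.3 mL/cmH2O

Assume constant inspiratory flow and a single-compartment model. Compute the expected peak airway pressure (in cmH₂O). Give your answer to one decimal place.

Equation of motion (constant flow): PIP = Vt/C + R·V̇ + PEEP.
PIP = 505/67.3 + 26.6×0.8167 + 4 = 7.504 + 21.724 + 4 = 33.228 cmH2O.

33.2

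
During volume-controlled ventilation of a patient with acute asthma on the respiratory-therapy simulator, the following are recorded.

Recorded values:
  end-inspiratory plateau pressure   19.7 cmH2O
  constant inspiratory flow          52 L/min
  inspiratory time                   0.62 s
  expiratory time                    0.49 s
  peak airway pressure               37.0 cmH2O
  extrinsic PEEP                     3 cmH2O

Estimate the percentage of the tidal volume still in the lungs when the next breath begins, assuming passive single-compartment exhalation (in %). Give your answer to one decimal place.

Flow: 52 L/min ÷ 60 = 0.8667 L/s.
Vt = flow × Ti = 0.8667 L/s × 0.62 s × 1000 mL/L = 537.35 mL.
R = (PIP − Pplat)/V̇ = (37.0 − 19.7) / 0.8667 = 17.3/0.8667 = 19.961 cmH2O·s/L.
C = Vt/(Pplat − PEEP) = 537.35 / (19.7 − 3) = 537.35/16.7 = 32.177 mL/cmH2O.
τ = R × C = 19.961 × 0.03218 L/cmH2O = 0.6423 s.
Fraction remaining at end-expiration = e^(−Te/τ) = e^(−0.49/0.6423) = 0.4663 → 46.63%.

46.6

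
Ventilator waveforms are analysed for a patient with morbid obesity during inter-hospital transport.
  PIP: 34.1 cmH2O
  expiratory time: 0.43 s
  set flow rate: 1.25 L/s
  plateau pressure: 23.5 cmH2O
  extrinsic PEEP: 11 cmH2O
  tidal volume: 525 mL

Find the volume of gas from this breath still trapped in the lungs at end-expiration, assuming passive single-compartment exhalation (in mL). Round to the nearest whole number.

157

R = (PIP − Pplat)/V̇ = (34.1 − 23.5) / 1.25 = 10.6/1.25 = 8.48 cmH2O·s/L.
C = Vt/(Pplat − PEEP) = 525.0 / (23.5 − 11) = 525.0/12.5 = 42.0 mL/cmH2O.
τ = R × C = 8.48 × 0.042 L/cmH2O = 0.3562 s.
Fraction remaining = e^(−Te/τ) = e^(−0.43/0.3562) = 0.299.
Trapped volume = 525.0 × 0.299 = 156.98 mL.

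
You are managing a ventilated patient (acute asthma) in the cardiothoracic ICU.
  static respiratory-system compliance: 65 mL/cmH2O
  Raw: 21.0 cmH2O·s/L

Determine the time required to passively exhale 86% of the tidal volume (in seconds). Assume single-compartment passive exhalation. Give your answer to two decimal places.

τ = R × C = 21.0 × 65 mL/cmH2O = 21.0 × 0.065 L/cmH2O = 1.365 s.
Exhaled fraction f = 1 − e^(−t/τ) → t = −τ·ln(1 − f) = −1.365·ln(0.14) = 2.684 s.

2.68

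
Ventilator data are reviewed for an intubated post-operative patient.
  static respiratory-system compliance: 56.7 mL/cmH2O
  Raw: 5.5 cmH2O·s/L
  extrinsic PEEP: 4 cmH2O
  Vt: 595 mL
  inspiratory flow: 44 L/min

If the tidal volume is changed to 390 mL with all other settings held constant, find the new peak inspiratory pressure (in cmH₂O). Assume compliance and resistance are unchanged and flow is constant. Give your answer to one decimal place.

Flow: 44 L/min ÷ 60 = 0.7333 L/s.
PIP = Vt/C + R·V̇ + PEEP (constant-flow equation of motion).
Only the elastic term changes: ΔPIP = ΔVt / C = (390 − 595) / 56.7 = -3.616 cmH2O.
Original PIP = 595/56.7 + 5.5×0.7333 + 4 = 18.527 cmH2O; new PIP = 18.527 + (-3.616) = 14.911 cmH2O.

14.9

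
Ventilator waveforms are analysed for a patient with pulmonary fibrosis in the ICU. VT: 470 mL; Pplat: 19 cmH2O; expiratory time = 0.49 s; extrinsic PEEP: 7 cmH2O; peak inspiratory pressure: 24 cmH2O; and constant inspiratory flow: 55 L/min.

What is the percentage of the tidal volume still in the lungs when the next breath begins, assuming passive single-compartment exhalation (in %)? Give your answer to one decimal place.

Flow: 55 L/min ÷ 60 = 0.9167 L/s.
R = (PIP − Pplat)/V̇ = (24 − 19) / 0.9167 = 5.0/0.9167 = 5.454 cmH2O·s/L.
C = Vt/(Pplat − PEEP) = 470.0 / (19 − 7) = 470.0/12.0 = 39.167 mL/cmH2O.
τ = R × C = 5.454 × 0.03917 L/cmH2O = 0.2136 s.
Fraction remaining at end-expiration = e^(−Te/τ) = e^(−0.49/0.2136) = 0.1009 → 10.09%.

10.1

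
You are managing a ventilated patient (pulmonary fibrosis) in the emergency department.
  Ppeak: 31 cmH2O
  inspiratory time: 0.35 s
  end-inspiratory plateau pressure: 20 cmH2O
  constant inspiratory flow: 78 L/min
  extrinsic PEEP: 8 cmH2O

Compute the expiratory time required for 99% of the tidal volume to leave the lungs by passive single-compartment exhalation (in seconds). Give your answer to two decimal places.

1.48

Flow: 78 L/min ÷ 60 = 1.3 L/s.
Vt = flow × Ti = 1.3 L/s × 0.35 s × 1000 mL/L = 455.0 mL.
R = (PIP − Pplat)/V̇ = (31 − 20) / 1.3 = 11.0/1.3 = 8.462 cmH2O·s/L.
C = Vt/(Pplat − PEEP) = 455.0 / (20 − 8) = 455.0/12.0 = 37.917 mL/cmH2O.
τ = R × C = 8.462 × 0.03792 L/cmH2O = 0.3209 s.
t = −τ·ln(1 − 0.99) = −0.3209·ln(0.01) = 1.478 s.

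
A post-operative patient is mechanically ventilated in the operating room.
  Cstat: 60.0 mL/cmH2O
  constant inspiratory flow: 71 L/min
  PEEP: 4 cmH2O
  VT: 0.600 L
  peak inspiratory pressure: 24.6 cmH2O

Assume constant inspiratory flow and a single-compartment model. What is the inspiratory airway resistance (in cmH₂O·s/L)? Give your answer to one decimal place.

Flow: 71 L/min ÷ 60 = 1.1833 L/s.
Equation of motion (constant flow): PIP = Vt/C + R·V̇ + PEEP.
R·V̇ = PIP − Vt/C − PEEP = 24.6 − 600/60.0 − 4 = 24.6 − 10.0 − 4 = 10.6 cmH2O.
R = 10.6 / 1.1833 = 8.958 cmH2O·s/L.

9.0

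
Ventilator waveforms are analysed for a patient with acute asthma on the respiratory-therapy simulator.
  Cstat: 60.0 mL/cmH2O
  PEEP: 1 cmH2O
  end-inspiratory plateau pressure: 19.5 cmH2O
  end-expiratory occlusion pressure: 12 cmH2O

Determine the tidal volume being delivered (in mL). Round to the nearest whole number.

End-expiratory occlusion gives total PEEP = 12 cmH2O (intrinsic PEEP = 12 − 1 = 11). Use total PEEP for the elastic gradient.
Vt = Cstat × (Pplat − PEEPtotal) = 60.0 × (19.5 − 12) = 60.0 × 7.5 = 450.0 mL.

450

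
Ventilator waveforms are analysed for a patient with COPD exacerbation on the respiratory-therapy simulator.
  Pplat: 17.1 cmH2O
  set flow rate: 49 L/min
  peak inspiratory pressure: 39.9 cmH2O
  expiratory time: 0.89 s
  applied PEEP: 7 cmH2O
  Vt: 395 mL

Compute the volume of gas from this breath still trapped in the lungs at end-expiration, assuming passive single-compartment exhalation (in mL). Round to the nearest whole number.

175

Flow: 49 L/min ÷ 60 = 0.8167 L/s.
R = (PIP − Pplat)/V̇ = (39.9 − 17.1) / 0.8167 = 22.8/0.8167 = 27.917 cmH2O·s/L.
C = Vt/(Pplat − PEEP) = 395.0 / (17.1 − 7) = 395.0/10.1 = 39.109 mL/cmH2O.
τ = R × C = 27.917 × 0.03911 L/cmH2O = 1.092 s.
Fraction remaining = e^(−Te/τ) = e^(−0.89/1.092) = 0.4426.
Trapped volume = 395.0 × 0.4426 = 174.83 mL.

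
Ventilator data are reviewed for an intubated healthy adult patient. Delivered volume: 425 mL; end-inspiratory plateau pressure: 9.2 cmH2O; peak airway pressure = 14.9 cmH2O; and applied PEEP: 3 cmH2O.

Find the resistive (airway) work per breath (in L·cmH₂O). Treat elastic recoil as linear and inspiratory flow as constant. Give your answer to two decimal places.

2.42

With constant inspiratory flow the resistive pressure is constant at PIP − Pplat = 14.9 − 9.2 = 5.7 cmH2O, so resistive work = 5.7 × 0.425 = 2.423 L·cmH2O.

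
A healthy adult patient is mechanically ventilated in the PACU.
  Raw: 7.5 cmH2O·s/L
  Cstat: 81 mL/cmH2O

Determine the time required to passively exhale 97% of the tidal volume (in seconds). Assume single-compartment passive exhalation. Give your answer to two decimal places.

τ = R × C = 7.5 × 81 mL/cmH2O = 7.5 × 0.081 L/cmH2O = 0.6075 s.
Exhaled fraction f = 1 − e^(−t/τ) → t = −τ·ln(1 − f) = −0.6075·ln(0.03) = 2.13 s.

2.13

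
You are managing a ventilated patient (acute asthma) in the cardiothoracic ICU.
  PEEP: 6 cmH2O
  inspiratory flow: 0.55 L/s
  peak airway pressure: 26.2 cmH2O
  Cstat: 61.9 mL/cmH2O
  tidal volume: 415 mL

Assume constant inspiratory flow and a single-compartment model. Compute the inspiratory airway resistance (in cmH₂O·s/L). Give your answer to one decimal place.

Equation of motion (constant flow): PIP = Vt/C + R·V̇ + PEEP.
R·V̇ = PIP − Vt/C − PEEP = 26.2 − 415/61.9 − 6 = 26.2 − 6.704 − 6 = 13.496 cmH2O.
R = 13.496 / 0.55 = 24.538 cmH2O·s/L.

24.5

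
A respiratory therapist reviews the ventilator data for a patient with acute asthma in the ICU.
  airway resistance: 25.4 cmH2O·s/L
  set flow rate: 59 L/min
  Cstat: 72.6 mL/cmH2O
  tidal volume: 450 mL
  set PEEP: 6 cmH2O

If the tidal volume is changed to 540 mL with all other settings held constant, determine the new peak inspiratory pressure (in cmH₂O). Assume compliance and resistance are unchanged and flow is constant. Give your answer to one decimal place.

Flow: 59 L/min ÷ 60 = 0.9833 L/s.
PIP = Vt/C + R·V̇ + PEEP (constant-flow equation of motion).
Only the elastic term changes: ΔPIP = ΔVt / C = (540 − 450) / 72.6 = 1.24 cmH2O.
Original PIP = 450/72.6 + 25.4×0.9833 + 6 = 37.174 cmH2O; new PIP = 37.174 + (1.24) = 38.414 cmH2O.

38.4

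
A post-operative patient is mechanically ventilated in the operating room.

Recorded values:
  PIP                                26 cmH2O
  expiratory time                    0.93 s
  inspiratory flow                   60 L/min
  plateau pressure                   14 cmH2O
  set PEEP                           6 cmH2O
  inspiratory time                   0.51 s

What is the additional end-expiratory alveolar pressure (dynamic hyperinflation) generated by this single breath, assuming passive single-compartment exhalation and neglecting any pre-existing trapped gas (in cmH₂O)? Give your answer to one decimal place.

2.4

Flow: 60 L/min ÷ 60 = 1 L/s.
Vt = flow × Ti = 1 L/s × 0.51 s × 1000 mL/L = 510.0 mL.
R = (PIP − Pplat)/V̇ = (26 − 14) / 1 = 12.0/1 = 12.0 cmH2O·s/L.
C = Vt/(Pplat − PEEP) = 510.0 / (14 − 6) = 510.0/8.0 = 63.75 mL/cmH2O.
τ = R × C = 12.0 × 0.06375 L/cmH2O = 0.765 s.
Fraction remaining = e^(−Te/τ) = e^(−0.93/0.765) = 0.2965; trapped volume = 510.0 × 0.2965 = 151.22 mL.
Additional alveolar pressure from trapping ≈ V_trapped / C = 151.22 / 63.75 = 2.372 cmH2O.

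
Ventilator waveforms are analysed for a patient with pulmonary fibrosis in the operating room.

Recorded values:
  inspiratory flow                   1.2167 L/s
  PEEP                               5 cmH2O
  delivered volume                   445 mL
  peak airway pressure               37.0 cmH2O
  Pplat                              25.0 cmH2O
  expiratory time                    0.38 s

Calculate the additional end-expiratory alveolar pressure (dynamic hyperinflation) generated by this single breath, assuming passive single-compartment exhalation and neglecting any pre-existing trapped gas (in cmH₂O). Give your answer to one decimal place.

3.5

R = (PIP − Pplat)/V̇ = (37.0 − 25.0) / 1.2167 = 12.0/1.2167 = 9.863 cmH2O·s/L.
C = Vt/(Pplat − PEEP) = 445.0 / (25.0 − 5) = 445.0/20.0 = 22.25 mL/cmH2O.
τ = R × C = 9.863 × 0.02225 L/cmH2O = 0.2195 s.
Fraction remaining = e^(−Te/τ) = e^(−0.38/0.2195) = 0.1771; trapped volume = 445.0 × 0.1771 = 78.81 mL.
Additional alveolar pressure from trapping ≈ V_trapped / C = 78.81 / 22.25 = 3.542 cmH2O.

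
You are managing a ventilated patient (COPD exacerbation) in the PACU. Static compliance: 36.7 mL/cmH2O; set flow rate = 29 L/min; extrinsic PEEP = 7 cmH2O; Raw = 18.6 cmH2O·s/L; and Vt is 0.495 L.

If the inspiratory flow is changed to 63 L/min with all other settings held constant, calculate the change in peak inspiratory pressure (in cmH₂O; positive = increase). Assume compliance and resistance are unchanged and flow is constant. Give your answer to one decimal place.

Flow: 29 L/min ÷ 60 = 0.4833 L/s.
New flow: 63 L/min ÷ 60 = 1.05 L/s.
PIP = Vt/C + R·V̇ + PEEP (constant-flow equation of motion).
Only the resistive term changes: ΔPIP = R × ΔV̇ = 18.6 × (1.05 − 0.4833) = 18.6 × 0.5667 = 10.541 cmH2O.

10.5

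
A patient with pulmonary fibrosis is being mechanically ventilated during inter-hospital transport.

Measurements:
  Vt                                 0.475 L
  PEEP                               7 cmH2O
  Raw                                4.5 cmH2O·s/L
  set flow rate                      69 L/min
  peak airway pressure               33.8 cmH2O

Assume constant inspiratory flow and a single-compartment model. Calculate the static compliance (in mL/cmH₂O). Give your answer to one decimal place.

Flow: 69 L/min ÷ 60 = 1.15 L/s.
Equation of motion (constant flow): PIP = Vt/C + R·V̇ + PEEP.
Vt/C = PIP − R·V̇ − PEEP = 33.8 − 4.5×1.15 − 7 = 33.8 − 5.175 − 7 = 21.625 cmH2O.
C = Vt / 21.625 = 475 / 21.625 = 21.965 mL/cmH2O.

22.0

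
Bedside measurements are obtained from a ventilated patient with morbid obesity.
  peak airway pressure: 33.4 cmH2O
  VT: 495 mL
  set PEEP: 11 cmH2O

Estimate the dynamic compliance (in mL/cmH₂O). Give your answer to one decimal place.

Dynamic compliance = Vt / (PIP − PEEP) = 495 / (33.4 − 11) = 495 / 22.4 = 22.098 mL/cmH2O.

22.1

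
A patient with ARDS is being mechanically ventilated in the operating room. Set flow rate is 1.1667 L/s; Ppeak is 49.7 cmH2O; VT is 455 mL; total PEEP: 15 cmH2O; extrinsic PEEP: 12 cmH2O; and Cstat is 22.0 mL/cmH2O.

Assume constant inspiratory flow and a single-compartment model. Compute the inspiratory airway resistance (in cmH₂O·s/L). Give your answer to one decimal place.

12.0

Total PEEP = 15 cmH2O (set 12 + intrinsic 3); this is the baseline alveolar pressure.
Equation of motion (constant flow): PIP = Vt/C + R·V̇ + PEEP.
R·V̇ = PIP − Vt/C − PEEP = 49.7 − 455/22.0 − 15 = 49.7 − 20.682 − 15 = 14.018 cmH2O.
R = 14.018 / 1.1667 = 12.015 cmH2O·s/L.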